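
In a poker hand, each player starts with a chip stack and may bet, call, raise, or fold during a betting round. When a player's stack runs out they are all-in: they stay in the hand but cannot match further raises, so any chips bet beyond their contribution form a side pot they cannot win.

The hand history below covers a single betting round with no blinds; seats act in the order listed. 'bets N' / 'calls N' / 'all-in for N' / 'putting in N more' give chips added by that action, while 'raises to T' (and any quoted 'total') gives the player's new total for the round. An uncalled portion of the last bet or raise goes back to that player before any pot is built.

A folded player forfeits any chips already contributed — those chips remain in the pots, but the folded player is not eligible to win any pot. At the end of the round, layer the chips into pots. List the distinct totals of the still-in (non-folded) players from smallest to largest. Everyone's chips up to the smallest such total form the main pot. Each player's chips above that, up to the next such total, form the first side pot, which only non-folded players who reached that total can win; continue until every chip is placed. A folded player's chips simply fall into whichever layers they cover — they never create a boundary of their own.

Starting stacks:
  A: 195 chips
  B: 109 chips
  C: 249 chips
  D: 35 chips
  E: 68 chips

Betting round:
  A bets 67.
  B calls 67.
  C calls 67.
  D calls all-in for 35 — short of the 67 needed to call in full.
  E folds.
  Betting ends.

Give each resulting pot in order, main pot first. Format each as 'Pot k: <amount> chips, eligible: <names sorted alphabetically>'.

Contributions: A=67, B=67, C=67, D=35
Folded: E
Pot levels (distinct totals of non-folded players): 35, 67
Layer 1-35: 35 each from A, B, C, D = 35*4 = 140 chips; eligible A, B, C, D
Layer 36-67: 32 each from A, B, C = 32*3 = 96 chips; eligible A, B, C

Pot 1: 140 chips, eligible: A, B, C, D
Pot 2: 96 chips, eligible: A, B, C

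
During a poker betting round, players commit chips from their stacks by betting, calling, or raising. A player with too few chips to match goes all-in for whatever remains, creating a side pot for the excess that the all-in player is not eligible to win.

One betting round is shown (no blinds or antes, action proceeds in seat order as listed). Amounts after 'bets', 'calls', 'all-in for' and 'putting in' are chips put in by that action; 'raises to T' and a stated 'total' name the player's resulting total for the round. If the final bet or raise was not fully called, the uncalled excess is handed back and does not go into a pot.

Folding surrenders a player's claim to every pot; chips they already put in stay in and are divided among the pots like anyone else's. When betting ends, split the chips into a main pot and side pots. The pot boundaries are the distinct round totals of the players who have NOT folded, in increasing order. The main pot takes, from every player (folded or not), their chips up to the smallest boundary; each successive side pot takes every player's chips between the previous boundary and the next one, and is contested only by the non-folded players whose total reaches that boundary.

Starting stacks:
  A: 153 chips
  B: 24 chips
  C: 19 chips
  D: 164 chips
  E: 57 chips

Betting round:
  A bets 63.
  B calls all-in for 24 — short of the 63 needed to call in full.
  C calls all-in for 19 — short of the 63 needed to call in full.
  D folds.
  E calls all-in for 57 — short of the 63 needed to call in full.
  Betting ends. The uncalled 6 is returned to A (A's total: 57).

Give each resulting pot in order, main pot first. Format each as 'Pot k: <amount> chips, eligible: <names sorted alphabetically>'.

Pot 1: 76 chips, eligible: A, B, C, E
Pot 2: 15 chips, eligible: A, B, E
Pot 3: 66 chips, eligible: A, E

Derivation:
Contributions (after 6 returned to A): A=57, B=24, C=19, E=57
Folded: D
Pot levels (distinct totals of non-folded players): 19, 24, 57
Layer 1-19: 19 each from A, B, C, E = 19*4 = 76 chips; eligible A, B, C, E
Layer 20-24: 5 each from A, B, E = 5*3 = 15 chips; eligible A, B, E
Layer 25-57: 33 each from A, E = 33*2 = 66 chips; eligible A, E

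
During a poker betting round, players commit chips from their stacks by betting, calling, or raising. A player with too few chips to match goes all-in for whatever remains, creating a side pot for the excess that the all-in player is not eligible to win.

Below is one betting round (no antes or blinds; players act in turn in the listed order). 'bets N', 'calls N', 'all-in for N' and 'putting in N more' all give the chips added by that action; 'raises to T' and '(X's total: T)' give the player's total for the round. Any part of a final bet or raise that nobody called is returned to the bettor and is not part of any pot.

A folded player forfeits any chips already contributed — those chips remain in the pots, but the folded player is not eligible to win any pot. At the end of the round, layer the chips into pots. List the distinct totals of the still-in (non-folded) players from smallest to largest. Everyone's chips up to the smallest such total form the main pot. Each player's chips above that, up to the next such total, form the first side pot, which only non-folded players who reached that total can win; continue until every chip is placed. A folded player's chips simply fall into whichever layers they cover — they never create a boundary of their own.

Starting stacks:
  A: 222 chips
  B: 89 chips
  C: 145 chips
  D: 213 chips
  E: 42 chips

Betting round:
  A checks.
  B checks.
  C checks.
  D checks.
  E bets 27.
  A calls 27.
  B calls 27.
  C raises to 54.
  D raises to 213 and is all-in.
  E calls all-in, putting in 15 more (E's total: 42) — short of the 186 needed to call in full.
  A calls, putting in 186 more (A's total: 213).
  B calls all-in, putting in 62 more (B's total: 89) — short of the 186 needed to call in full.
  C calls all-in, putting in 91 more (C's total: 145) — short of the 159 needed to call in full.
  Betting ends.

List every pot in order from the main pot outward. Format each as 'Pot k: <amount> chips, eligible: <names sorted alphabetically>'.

Contributions: A=213, B=89, C=145, D=213, E=42
Pot levels (distinct totals of non-folded players): 42, 89, 145, 213
Layer 1-42: 42 each from A, B, C, D, E = 42*5 = 210 chips; eligible A, B, C, D, E
Layer 43-89: 47 each from A, B, C, D = 47*4 = 188 chips; eligible A, B, C, D
Layer 90-145: 56 each from A, C, D = 56*3 = 168 chips; eligible A, C, D
Layer 146-213: 68 each from A, D = 68*2 = 136 chips; eligible A, D

Pot 1: 210 chips, eligible: A, B, C, D, E
Pot 2: 188 chips, eligible: A, B, C, D
Pot 3: 168 chips, eligible: A, C, D
Pot 4: 136 chips, eligible: A, D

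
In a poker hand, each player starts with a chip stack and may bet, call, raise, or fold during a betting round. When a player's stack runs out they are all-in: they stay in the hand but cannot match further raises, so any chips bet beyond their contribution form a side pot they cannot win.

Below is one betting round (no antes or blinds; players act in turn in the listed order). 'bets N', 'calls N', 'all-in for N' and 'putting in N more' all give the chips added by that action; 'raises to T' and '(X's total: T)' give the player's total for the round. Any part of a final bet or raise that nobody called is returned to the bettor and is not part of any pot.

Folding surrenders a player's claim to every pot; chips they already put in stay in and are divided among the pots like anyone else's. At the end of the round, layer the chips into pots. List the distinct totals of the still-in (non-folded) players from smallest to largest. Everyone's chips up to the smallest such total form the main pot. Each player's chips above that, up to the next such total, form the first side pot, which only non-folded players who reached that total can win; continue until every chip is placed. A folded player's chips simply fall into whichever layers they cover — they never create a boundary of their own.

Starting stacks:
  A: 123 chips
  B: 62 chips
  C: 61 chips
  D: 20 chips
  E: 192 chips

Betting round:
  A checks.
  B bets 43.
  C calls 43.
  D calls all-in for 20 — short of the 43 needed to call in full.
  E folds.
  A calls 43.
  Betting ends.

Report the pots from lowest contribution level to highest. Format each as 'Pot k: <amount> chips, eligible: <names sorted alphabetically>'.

Contributions: A=43, B=43, C=43, D=20
Folded: E
Pot levels (distinct totals of non-folded players): 20, 43
Layer 1-20: 20 each from A, B, C, D = 20*4 = 80 chips; eligible A, B, C, D
Layer 21-43: 23 each from A, B, C = 23*3 = 69 chips; eligible A, B, C

Pot 1: 80 chips, eligible: A, B, C, D
Pot 2: 69 chips, eligible: A, B, C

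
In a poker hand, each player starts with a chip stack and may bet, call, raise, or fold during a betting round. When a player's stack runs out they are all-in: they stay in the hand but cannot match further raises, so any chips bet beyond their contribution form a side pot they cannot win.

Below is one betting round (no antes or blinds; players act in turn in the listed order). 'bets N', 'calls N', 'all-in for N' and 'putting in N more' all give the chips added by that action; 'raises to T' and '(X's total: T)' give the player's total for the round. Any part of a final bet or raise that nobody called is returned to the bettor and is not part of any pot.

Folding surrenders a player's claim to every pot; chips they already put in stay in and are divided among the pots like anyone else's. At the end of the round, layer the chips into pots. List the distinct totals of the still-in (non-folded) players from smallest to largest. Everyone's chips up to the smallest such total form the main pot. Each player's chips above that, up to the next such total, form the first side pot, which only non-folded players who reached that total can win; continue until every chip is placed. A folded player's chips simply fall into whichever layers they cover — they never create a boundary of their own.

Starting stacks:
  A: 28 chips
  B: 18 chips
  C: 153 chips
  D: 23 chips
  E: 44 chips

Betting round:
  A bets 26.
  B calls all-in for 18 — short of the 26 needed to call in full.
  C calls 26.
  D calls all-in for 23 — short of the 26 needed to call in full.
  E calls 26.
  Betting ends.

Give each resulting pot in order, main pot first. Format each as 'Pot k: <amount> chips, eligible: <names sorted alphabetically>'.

Pot 1: 90 chips, eligible: A, B, C, D, E
Pot 2: 20 chips, eligible: A, C, D, E
Pot 3: 9 chips, eligible: A, C, E

Derivation:
Contributions: A=26, B=18, C=26, D=23, E=26
Pot levels (distinct totals of non-folded players): 18, 23, 26
Layer 1-18: 18 each from A, B, C, D, E = 18*5 = 90 chips; eligible A, B, C, D, E
Layer 19-23: 5 each from A, C, D, E = 5*4 = 20 chips; eligible A, C, D, E
Layer 24-26: 3 each from A, C, E = 3*3 = 9 chips; eligible A, C, E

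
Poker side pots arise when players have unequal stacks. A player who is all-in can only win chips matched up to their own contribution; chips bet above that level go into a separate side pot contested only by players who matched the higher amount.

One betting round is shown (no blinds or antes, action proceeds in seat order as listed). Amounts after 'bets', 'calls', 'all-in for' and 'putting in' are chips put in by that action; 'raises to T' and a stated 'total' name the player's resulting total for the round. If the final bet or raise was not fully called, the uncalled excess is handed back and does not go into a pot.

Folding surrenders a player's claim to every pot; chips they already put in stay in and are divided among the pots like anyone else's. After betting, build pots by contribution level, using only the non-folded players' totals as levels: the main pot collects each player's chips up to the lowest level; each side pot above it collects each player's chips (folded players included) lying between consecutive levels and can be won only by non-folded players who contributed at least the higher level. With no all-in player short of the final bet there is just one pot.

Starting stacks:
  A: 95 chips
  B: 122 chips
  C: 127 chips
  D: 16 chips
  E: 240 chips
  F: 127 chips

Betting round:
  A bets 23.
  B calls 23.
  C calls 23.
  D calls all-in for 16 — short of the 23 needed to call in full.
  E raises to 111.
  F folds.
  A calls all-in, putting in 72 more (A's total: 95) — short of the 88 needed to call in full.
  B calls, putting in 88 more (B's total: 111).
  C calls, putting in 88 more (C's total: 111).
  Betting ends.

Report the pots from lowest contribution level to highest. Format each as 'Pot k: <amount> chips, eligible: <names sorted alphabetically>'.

Contributions: A=95, B=111, C=111, D=16, E=111
Folded: F
Pot levels (distinct totals of non-folded players): 16, 95, 111
Layer 1-16: 16 each from A, B, C, D, E = 16*5 = 80 chips; eligible A, B, C, D, E
Layer 17-95: 79 each from A, B, C, E = 79*4 = 316 chips; eligible A, B, C, E
Layer 96-111: 16 each from B, C, E = 16*3 = 48 chips; eligible B, C, E

Pot 1: 80 chips, eligible: A, B, C, D, E
Pot 2: 316 chips, eligible: A, B, C, E
Pot 3: 48 chips, eligible: B, C, E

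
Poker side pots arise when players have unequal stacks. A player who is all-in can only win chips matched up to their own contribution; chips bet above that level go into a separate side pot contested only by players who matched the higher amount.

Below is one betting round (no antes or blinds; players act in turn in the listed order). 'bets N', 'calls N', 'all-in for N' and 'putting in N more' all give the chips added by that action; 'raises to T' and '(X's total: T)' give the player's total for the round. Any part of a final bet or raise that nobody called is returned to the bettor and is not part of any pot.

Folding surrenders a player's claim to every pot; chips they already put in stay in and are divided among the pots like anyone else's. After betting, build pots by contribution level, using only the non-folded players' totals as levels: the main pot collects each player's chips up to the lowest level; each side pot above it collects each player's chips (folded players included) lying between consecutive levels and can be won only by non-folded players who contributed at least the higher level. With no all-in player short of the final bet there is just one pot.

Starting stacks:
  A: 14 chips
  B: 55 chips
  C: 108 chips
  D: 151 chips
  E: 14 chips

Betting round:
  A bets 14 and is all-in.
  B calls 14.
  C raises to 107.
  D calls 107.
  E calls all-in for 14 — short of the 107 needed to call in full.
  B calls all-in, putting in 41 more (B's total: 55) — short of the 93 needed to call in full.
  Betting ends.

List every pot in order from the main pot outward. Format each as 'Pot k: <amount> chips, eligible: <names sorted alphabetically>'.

Contributions: A=14, B=55, C=107, D=107, E=14
Pot levels (distinct totals of non-folded players): 14, 55, 107
Layer 1-14: 14 each from A, B, C, D, E = 14*5 = 70 chips; eligible A, B, C, D, E
Layer 15-55: 41 each from B, C, D = 41*3 = 123 chips; eligible B, C, D
Layer 56-107: 52 each from C, D = 52*2 = 104 chips; eligible C, D

Pot 1: 70 chips, eligible: A, B, C, D, E
Pot 2: 123 chips, eligible: B, C, D
Pot 3: 104 chips, eligible: C, D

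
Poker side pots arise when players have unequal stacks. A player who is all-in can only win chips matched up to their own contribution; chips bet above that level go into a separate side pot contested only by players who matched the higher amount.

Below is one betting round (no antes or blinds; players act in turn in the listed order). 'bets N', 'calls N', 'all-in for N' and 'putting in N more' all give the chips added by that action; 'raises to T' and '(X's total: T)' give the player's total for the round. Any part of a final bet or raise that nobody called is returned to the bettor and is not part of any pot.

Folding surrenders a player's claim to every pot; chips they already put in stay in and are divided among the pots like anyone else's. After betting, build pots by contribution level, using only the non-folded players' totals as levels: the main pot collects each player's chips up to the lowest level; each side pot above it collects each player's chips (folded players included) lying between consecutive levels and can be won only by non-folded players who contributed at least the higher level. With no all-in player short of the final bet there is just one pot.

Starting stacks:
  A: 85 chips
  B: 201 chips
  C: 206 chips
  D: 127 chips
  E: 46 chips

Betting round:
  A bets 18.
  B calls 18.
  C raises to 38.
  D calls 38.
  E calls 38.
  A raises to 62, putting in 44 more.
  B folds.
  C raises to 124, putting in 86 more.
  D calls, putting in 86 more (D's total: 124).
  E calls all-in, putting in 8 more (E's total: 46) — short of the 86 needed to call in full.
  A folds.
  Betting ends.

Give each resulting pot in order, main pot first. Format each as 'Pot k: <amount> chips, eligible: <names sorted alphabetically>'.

Pot 1: 202 chips, eligible: C, D, E
Pot 2: 172 chips, eligible: C, D

Derivation:
Contributions: A=62, B=18, C=124, D=124, E=46
Folded: A, B
Pot levels (distinct totals of non-folded players): 46, 124
Layer 1-46: A 46 + B 18 + C 46 + D 46 + E 46 = 202 chips; eligible C, D, E
Layer 47-124: A 16 + C 78 + D 78 = 172 chips; eligible C, D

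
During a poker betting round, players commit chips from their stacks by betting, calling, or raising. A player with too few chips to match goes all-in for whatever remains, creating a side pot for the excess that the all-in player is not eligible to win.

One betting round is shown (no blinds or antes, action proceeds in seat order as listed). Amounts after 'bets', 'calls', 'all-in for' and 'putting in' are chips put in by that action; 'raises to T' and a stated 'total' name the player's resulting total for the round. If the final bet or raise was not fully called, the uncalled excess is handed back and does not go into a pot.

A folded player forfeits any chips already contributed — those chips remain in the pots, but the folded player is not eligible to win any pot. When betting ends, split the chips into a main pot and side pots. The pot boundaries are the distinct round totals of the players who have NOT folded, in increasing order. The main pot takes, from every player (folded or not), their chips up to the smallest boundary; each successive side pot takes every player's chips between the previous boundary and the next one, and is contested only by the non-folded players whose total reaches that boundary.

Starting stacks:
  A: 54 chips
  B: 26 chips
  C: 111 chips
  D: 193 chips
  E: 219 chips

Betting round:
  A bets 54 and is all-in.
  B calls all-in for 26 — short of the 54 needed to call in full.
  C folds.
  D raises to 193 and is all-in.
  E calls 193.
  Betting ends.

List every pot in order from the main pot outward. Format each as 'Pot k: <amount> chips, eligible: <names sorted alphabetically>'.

Pot 1: 104 chips, eligible: A, B, D, E
Pot 2: 84 chips, eligible: A, D, E
Pot 3: 278 chips, eligible: D, E

Derivation:
Contributions: A=54, B=26, D=193, E=193
Folded: C
Pot levels (distinct totals of non-folded players): 26, 54, 193
Layer 1-26: 26 each from A, B, D, E = 26*4 = 104 chips; eligible A, B, D, E
Layer 27-54: 28 each from A, D, E = 28*3 = 84 chips; eligible A, D, E
Layer 55-193: 139 each from D, E = 139*2 = 278 chips; eligible D, E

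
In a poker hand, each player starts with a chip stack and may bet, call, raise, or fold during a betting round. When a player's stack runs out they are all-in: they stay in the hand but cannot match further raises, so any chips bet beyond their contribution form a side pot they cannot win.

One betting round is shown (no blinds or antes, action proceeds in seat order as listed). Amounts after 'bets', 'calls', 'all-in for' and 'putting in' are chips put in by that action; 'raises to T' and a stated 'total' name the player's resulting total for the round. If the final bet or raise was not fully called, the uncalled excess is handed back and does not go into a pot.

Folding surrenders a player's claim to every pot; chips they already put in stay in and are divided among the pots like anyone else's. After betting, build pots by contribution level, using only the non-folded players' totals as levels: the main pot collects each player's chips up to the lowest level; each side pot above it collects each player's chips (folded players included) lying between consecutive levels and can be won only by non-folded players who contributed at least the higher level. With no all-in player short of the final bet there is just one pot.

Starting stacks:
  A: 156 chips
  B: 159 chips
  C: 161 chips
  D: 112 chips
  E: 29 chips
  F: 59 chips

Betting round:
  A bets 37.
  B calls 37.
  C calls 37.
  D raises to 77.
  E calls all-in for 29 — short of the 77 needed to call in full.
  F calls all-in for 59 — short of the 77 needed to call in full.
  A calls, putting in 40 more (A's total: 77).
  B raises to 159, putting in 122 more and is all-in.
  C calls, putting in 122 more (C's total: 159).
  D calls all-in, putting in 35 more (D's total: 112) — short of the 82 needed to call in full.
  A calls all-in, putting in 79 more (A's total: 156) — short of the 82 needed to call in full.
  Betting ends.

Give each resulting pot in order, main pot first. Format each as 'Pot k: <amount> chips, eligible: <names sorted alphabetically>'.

Contributions: A=156, B=159, C=159, D=112, E=29, F=59
Pot levels (distinct totals of non-folded players): 29, 59, 112, 156, 159
Layer 1-29: 29 each from A, B, C, D, E, F = 29*6 = 174 chips; eligible A, B, C, D, E, F
Layer 30-59: 30 each from A, B, C, D, F = 30*5 = 150 chips; eligible A, B, C, D, F
Layer 60-112: 53 each from A, B, C, D = 53*4 = 212 chips; eligible A, B, C, D
Layer 113-156: 44 each from A, B, C = 44*3 = 132 chips; eligible A, B, C
Layer 157-159: 3 each from B, C = 3*2 = 6 chips; eligible B, C

Pot 1: 174 chips, eligible: A, B, C, D, E, F
Pot 2: 150 chips, eligible: A, B, C, D, F
Pot 3: 212 chips, eligible: A, B, C, D
Pot 4: 132 chips, eligible: A, B, C
Pot 5: 6 chips, eligible: B, C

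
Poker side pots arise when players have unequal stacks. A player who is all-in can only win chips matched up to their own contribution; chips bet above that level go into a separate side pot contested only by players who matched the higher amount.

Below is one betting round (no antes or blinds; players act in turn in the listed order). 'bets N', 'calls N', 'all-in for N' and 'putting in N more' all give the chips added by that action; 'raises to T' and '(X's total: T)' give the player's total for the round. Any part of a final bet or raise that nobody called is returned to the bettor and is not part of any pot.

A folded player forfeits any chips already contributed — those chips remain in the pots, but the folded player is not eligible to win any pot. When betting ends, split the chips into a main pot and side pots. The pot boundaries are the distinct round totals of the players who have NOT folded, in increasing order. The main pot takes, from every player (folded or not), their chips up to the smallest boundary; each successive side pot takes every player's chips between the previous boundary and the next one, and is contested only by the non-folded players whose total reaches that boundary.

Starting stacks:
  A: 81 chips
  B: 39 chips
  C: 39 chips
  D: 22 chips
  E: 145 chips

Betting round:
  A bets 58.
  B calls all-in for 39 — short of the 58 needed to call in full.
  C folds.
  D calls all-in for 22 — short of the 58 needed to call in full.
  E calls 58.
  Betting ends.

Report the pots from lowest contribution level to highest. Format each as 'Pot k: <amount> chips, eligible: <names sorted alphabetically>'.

Contributions: A=58, B=39, D=22, E=58
Folded: C
Pot levels (distinct totals of non-folded players): 22, 39, 58
Layer 1-22: 22 each from A, B, D, E = 22*4 = 88 chips; eligible A, B, D, E
Layer 23-39: 17 each from A, B, E = 17*3 = 51 chips; eligible A, B, E
Layer 40-58: 19 each from A, E = 19*2 = 38 chips; eligible A, E

Pot 1: 88 chips, eligible: A, B, D, E
Pot 2: 51 chips, eligible: A, B, E
Pot 3: 38 chips, eligible: A, E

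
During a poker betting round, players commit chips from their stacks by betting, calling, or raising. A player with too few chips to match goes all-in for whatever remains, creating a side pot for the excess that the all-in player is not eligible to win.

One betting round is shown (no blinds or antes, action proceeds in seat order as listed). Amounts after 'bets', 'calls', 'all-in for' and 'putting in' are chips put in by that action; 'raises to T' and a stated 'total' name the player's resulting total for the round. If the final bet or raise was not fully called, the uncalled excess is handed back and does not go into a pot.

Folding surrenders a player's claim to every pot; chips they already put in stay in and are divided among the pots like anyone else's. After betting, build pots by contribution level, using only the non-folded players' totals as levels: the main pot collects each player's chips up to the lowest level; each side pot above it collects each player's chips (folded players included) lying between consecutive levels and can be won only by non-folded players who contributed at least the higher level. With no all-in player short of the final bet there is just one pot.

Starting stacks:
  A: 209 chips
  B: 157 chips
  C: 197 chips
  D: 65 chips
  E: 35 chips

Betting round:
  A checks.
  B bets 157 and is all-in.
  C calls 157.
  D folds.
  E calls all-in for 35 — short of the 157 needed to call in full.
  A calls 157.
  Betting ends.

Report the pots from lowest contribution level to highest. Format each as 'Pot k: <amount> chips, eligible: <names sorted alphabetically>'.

Contributions: A=157, B=157, C=157, E=35
Folded: D
Pot levels (distinct totals of non-folded players): 35, 157
Layer 1-35: 35 each from A, B, C, E = 35*4 = 140 chips; eligible A, B, C, E
Layer 36-157: 122 each from A, B, C = 122*3 = 366 chips; eligible A, B, C

Pot 1: 140 chips, eligible: A, B, C, E
Pot 2: 366 chips, eligible: A, B, C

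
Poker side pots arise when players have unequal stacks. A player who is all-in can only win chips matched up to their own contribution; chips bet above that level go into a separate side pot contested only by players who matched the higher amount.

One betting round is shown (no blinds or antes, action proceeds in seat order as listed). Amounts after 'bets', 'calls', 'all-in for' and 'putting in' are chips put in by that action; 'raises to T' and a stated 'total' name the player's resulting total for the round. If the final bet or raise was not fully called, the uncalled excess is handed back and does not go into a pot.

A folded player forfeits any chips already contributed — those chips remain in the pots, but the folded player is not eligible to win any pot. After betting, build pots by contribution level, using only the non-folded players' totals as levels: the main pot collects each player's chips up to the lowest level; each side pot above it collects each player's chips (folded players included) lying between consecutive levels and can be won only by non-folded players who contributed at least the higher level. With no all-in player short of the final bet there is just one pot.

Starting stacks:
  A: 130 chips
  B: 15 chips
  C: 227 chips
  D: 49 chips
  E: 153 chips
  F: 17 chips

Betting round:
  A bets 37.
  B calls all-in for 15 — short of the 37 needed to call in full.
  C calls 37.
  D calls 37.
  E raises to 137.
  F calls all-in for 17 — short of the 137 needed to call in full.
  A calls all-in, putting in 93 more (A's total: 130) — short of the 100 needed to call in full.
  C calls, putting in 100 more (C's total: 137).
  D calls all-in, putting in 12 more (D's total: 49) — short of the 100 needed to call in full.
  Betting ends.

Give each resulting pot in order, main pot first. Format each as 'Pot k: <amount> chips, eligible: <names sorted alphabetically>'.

Pot 1: 90 chips, eligible: A, B, C, D, E, F
Pot 2: 10 chips, eligible: A, C, D, E, F
Pot 3: 128 chips, eligible: A, C, D, E
Pot 4: 243 chips, eligible: A, C, E
Pot 5: 14 chips, eligible: C, E

Derivation:
Contributions: A=130, B=15, C=137, D=49, E=137, F=17
Pot levels (distinct totals of non-folded players): 15, 17, 49, 130, 137
Layer 1-15: 15 each from A, B, C, D, E, F = 15*6 = 90 chips; eligible A, B, C, D, E, F
Layer 16-17: 2 each from A, C, D, E, F = 2*5 = 10 chips; eligible A, C, D, E, F
Layer 18-49: 32 each from A, C, D, E = 32*4 = 128 chips; eligible A, C, D, E
Layer 50-130: 81 each from A, C, E = 81*3 = 243 chips; eligible A, C, E
Layer 131-137: 7 each from C, E = 7*2 = 14 chips; eligible C, E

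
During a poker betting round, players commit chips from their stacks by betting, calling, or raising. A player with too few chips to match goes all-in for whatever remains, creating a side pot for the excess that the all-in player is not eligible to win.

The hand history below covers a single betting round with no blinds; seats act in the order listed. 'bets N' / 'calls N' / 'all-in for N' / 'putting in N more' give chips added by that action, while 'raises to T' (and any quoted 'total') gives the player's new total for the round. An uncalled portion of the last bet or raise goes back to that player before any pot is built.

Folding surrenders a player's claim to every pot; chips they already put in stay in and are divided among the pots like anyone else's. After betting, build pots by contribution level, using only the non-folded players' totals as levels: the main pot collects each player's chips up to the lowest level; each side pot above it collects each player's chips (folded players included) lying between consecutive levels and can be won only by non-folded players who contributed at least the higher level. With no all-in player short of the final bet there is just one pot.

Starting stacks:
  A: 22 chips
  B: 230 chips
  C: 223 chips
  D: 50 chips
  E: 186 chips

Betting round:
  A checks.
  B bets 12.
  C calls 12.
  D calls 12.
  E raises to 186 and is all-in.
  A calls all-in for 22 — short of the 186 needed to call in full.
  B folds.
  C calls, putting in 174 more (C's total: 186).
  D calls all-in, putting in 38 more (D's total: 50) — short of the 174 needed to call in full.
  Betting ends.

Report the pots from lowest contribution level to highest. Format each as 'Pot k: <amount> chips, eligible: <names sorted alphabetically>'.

Contributions: A=22, B=12, C=186, D=50, E=186
Folded: B
Pot levels (distinct totals of non-folded players): 22, 50, 186
Layer 1-22: A 22 + B 12 + C 22 + D 22 + E 22 = 100 chips; eligible A, C, D, E
Layer 23-50: 28 each from C, D, E = 28*3 = 84 chips; eligible C, D, E
Layer 51-186: 136 each from C, E = 136*2 = 272 chips; eligible C, E

Pot 1: 100 chips, eligible: A, C, D, E
Pot 2: 84 chips, eligible: C, D, E
Pot 3: 272 chips, eligible: C, E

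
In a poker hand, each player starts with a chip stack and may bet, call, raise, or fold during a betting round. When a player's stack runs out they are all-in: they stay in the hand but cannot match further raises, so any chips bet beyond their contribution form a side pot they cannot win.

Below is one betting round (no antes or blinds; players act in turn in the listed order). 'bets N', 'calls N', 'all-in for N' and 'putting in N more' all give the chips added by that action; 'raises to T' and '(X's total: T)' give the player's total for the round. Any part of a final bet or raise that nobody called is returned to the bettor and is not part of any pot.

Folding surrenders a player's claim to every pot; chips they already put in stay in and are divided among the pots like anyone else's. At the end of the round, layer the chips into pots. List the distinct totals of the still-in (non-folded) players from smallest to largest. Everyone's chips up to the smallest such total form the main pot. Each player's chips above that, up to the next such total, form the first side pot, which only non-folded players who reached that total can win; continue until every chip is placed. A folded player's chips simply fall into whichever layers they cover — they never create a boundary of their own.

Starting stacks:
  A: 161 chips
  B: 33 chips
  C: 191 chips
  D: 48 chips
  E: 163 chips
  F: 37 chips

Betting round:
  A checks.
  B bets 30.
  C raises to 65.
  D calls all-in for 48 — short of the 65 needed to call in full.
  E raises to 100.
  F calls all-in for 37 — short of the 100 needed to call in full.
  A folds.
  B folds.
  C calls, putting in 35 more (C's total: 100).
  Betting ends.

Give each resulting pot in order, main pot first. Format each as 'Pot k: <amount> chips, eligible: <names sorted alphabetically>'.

Pot 1: 178 chips, eligible: C, D, E, F
Pot 2: 33 chips, eligible: C, D, E
Pot 3: 104 chips, eligible: C, E

Derivation:
Contributions: B=30, C=100, D=48, E=100, F=37
Folded: A, B
Pot levels (distinct totals of non-folded players): 37, 48, 100
Layer 1-37: B 30 + C 37 + D 37 + E 37 + F 37 = 178 chips; eligible C, D, E, F
Layer 38-48: 11 each from C, D, E = 11*3 = 33 chips; eligible C, D, E
Layer 49-100: 52 each from C, E = 52*2 = 104 chips; eligible C, E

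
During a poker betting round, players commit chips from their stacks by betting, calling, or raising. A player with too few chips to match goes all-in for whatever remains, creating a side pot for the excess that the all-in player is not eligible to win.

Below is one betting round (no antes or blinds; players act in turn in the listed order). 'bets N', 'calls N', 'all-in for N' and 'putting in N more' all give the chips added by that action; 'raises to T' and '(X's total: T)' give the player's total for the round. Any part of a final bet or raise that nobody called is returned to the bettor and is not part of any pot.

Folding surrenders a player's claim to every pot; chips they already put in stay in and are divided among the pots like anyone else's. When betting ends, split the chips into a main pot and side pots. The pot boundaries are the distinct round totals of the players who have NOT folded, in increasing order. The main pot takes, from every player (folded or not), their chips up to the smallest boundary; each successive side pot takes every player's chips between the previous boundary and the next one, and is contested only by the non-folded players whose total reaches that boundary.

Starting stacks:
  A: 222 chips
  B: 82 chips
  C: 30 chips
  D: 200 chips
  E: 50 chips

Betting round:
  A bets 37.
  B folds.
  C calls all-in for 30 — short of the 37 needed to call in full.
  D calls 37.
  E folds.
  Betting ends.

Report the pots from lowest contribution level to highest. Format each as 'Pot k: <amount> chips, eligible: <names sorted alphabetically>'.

Pot 1: 90 chips, eligible: A, C, D
Pot 2: 14 chips, eligible: A, D

Derivation:
Contributions: A=37, C=30, D=37
Folded: B, E
Pot levels (distinct totals of non-folded players): 30, 37
Layer 1-30: 30 each from A, C, D = 30*3 = 90 chips; eligible A, C, D
Layer 31-37: 7 each from A, D = 7*2 = 14 chips; eligible A, D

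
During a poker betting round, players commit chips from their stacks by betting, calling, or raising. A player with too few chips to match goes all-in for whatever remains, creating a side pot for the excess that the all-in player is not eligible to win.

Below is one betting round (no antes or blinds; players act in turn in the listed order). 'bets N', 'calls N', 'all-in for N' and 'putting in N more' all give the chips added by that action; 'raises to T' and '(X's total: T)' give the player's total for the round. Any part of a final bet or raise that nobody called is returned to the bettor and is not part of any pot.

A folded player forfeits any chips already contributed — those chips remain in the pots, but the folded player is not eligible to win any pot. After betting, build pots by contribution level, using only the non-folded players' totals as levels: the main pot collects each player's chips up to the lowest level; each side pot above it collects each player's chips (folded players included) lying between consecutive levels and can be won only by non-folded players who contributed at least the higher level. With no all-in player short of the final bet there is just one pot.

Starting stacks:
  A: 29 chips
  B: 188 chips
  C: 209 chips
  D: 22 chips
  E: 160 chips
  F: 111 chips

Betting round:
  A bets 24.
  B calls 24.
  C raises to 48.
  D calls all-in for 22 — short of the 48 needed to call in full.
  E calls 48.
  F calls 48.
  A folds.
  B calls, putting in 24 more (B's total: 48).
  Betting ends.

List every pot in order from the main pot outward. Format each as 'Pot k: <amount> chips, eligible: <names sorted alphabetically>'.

Pot 1: 132 chips, eligible: B, C, D, E, F
Pot 2: 106 chips, eligible: B, C, E, F

Derivation:
Contributions: A=24, B=48, C=48, D=22, E=48, F=48
Folded: A
Pot levels (distinct totals of non-folded players): 22, 48
Layer 1-22: 22 each from A, B, C, D, E, F = 22*6 = 132 chips; eligible B, C, D, E, F
Layer 23-48: A 2 + B 26 + C 26 + E 26 + F 26 = 106 chips; eligible B, C, E, F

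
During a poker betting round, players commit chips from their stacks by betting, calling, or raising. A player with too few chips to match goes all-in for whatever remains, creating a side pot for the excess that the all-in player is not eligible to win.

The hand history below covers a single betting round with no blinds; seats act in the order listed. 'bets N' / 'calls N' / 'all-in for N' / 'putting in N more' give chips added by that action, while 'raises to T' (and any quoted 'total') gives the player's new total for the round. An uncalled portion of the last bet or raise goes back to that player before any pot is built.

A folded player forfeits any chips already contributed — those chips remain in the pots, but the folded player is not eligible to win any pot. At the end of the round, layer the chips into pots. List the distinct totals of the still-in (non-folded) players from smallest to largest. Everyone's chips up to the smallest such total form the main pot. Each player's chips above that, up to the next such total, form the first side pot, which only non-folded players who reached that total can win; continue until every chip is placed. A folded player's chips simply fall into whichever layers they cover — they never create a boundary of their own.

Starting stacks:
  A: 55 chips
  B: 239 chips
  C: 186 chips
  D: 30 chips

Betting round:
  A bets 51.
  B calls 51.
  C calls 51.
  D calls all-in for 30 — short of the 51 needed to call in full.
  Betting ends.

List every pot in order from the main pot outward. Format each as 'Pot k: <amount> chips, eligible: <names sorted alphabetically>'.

Contributions: A=51, B=51, C=51, D=30
Pot levels (distinct totals of non-folded players): 30, 51
Layer 1-30: 30 each from A, B, C, D = 30*4 = 120 chips; eligible A, B, C, D
Layer 31-51: 21 each from A, B, C = 21*3 = 63 chips; eligible A, B, C

Pot 1: 120 chips, eligible: A, B, C, D
Pot 2: 63 chips, eligible: A, B, C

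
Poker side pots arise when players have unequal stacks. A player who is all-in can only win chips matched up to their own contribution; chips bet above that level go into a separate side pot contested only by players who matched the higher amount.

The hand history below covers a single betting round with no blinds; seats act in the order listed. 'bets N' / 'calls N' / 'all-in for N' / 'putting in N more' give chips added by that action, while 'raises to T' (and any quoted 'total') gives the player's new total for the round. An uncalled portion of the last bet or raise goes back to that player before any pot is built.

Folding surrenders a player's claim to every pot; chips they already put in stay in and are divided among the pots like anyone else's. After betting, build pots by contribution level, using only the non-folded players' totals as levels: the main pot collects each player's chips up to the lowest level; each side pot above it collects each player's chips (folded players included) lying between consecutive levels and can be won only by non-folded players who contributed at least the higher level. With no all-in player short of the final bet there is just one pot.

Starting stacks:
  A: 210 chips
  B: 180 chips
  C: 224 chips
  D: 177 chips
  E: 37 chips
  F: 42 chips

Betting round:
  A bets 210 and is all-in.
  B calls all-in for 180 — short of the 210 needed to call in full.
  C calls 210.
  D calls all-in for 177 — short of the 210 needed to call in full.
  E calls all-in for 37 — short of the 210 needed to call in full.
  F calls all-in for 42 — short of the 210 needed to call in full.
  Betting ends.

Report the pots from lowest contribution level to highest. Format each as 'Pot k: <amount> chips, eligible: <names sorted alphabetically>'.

Contributions: A=210, B=180, C=210, D=177, E=37, F=42
Pot levels (distinct totals of non-folded players): 37, 42, 177, 180, 210
Layer 1-37: 37 each from A, B, C, D, E, F = 37*6 = 222 chips; eligible A, B, C, D, E, F
Layer 38-42: 5 each from A, B, C, D, F = 5*5 = 25 chips; eligible A, B, C, D, F
Layer 43-177: 135 each from A, B, C, D = 135*4 = 540 chips; eligible A, B, C, D
Layer 178-180: 3 each from A, B, C = 3*3 = 9 chips; eligible A, B, C
Layer 181-210: 30 each from A, C = 30*2 = 60 chips; eligible A, C

Pot 1: 222 chips, eligible: A, B, C, D, E, F
Pot 2: 25 chips, eligible: A, B, C, D, F
Pot 3: 540 chips, eligible: A, B, C, D
Pot 4: 9 chips, eligible: A, B, C
Pot 5: 60 chips, eligible: A, C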